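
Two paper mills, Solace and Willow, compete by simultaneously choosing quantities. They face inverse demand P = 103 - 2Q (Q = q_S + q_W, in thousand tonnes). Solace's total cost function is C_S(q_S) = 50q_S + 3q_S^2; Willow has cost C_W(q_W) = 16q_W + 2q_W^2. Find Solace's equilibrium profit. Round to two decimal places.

Solace's profit: π_S = (103 - 2Q)q_S - (50q_S + 3q_S²). Setting ∂π_S/∂q_S = 0: 53 - 10q_S - 2(q_W) = 0.
Willow's profit: π_W = (103 - 2Q)q_W - (16q_W + 2q_W²). Setting ∂π_W/∂q_W = 0: 87 - 8q_W - 2(q_S) = 0.
Best responses: q_S = (53 - 2q_W)/10, q_W = (87 - 2q_S)/8.
Substituting one into the other gives q_S = 125/38 and q_W = 191/19.
Price P = 103 - 2·(507/38) = 1450/19.
Solace's profit: (1450/19)·(125/38) - 50·(125/38) - 3(125/38)² = 54.1032.

54.10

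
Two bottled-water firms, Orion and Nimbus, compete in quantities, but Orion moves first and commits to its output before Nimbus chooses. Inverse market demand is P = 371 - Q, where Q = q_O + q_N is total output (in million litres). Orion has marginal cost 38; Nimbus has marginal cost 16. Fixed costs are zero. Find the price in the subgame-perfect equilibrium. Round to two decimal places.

115.75

The follower Nimbus best-responds to any q_O: π_N = (371 - Q)q_N - 16q_N.
Follower FOC: 355 - q_O - 2q_N = 0, so q_N(q_O) = (355 - q_O)/2.
Orion substitutes q_N(q_O) into its own profit: π_O = q_O(371 - q_O - (355 - q_O)/2) - 38q_O = (387/2 - (1/2)q_O)q_O - 38q_O.
Maximising: ∂π_O/∂q_O = 311/2 - q_O = 0, giving q_O = 311/2.
Then q_N = (355 - 311/2)/2 = 399/4.
Total output Q = 1021/4, so price P = 371 - 1021/4 = 463/4.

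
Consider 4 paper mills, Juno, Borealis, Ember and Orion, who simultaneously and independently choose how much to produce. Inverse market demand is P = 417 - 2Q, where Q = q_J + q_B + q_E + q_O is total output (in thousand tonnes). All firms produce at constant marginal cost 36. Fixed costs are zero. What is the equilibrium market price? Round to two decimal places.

A representative firm's profit is π_i = q_i(417 - 2Q) - 36q_i.
Setting ∂π_i/∂q_i = 0 with rivals' quantities fixed: 381 - 4q_i - 2·Σ_{j≠i} q_j = 0.
With identical firms every q_j equals q_i, so Σ_{j≠i} q_j = 3q_i and 381 = 10q_i, giving q_i = 381/10.
Total output Q = 762/5, so price P = 417 - 2·(762/5) = 561/5.

112.20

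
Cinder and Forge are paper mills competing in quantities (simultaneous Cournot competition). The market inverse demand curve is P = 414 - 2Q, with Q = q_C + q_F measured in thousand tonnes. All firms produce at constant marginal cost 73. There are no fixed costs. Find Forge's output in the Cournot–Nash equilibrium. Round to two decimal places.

56.83

Each firm earns π_i = (414 - 2Q)q_i - 73q_i.
Setting ∂π_i/∂q_i = 0 with rivals' quantities fixed: 341 - 4q_i - 2q_j = 0.
With identical firms every q_j equals q_i, so q_j = q_i and 341 = 6q_i, giving q_i = 341/6.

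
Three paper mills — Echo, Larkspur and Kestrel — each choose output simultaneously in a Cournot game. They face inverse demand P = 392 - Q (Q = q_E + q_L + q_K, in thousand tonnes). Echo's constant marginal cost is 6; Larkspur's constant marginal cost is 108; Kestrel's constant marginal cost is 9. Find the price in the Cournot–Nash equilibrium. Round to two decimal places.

128.75

Echo's profit: π_E = (392 - Q)q_E - (6q_E). Setting ∂π_E/∂q_E = 0: 386 - 2q_E - (q_L + q_K) = 0.
Larkspur's first-order condition: 284 - 2q_L - (q_E + q_K) = 0.
Kestrel's first-order condition: 383 - 2q_K - (q_E + q_L) = 0.
Summing all 3 equations gives 1053 − 4Q = 0, hence Q = 1053/4.
Back-substituting: q_E = (386 − 1053/4) = 491/4, q_L = (284 − 1053/4) = 83/4, q_K = (383 − 1053/4) = 479/4.
Total output Q = 1053/4, so price P = 392 - 1053/4 = 515/4.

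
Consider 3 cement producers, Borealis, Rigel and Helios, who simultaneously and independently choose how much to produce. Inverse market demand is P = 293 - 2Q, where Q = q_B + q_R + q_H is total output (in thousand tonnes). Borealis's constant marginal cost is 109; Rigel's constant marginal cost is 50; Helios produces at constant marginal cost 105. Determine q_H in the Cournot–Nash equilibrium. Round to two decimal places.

Borealis's profit: π_B = (293 - 2Q)q_B - (109q_B). Setting ∂π_B/∂q_B = 0: 184 - 4q_B - 2(q_R + q_H) = 0.
Rigel's first-order condition: 243 - 4q_R - 2(q_B + q_H) = 0.
Helios's first-order condition: 188 - 4q_H - 2(q_B + q_R) = 0.
Adding the 3 first-order conditions: 615 − 8Q = 0, so Q = 615/8.
Back-substituting: q_B = (184 − 615/4)/2 = 121/8, q_R = (243 − 615/4)/2 = 357/8, q_H = (188 − 615/4)/2 = 137/8.

17.13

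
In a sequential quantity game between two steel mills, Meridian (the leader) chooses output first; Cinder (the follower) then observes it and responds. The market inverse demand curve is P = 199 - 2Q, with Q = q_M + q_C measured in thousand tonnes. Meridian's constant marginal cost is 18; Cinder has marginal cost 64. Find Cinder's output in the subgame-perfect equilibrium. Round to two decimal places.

5.38

Solve by backward induction. Given q_M, the follower Cinder maximises π_C = (199 - 2q_M - 2q_C)q_C - 64q_C.
∂π_C/∂q_C = 135 - 2q_M - 4q_C = 0 gives the reaction function q_C = (135 - 2q_M)/4.
The leader anticipates this reaction. Substituting into P = 199 - 2Q gives P = 263/2 - q_M, so π_M = (263/2 - q_M)q_M - 18q_M.
The leader's first-order condition 227/2 - 2q_M = 0 yields q_M = 227/4.
Then q_C = (135 - 2·(227/4))/4 = 43/8.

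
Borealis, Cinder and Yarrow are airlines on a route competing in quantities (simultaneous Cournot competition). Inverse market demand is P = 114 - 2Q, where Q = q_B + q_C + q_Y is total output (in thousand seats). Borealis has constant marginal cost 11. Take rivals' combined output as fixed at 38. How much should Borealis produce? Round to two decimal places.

With rivals' combined output fixed at 38, Borealis's profit is π_B = (114 - 2·38 - 2q_B)q_B - (11q_B) = (38 - 2q_B)q_B - (11q_B).
∂π_B/∂q_B = 27 - 4q_B = 0, so q_B = 27/4.

6.75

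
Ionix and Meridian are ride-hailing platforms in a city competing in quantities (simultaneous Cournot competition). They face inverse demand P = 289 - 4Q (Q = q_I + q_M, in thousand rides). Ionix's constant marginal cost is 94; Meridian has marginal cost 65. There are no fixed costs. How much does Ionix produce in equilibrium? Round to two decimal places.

13.83

Ionix's profit: π_I = (289 - 4Q)q_I - (94q_I). Setting ∂π_I/∂q_I = 0: 195 - 8q_I - 4(q_M) = 0.
Meridian's profit: π_M = (289 - 4Q)q_M - (65q_M). Setting ∂π_M/∂q_M = 0: 224 - 8q_M - 4(q_I) = 0.
Rearranging gives the reaction functions q_I = (195 - 4q_M)/8 and q_M = (224 - 4q_I)/8.
Solving the pair: q_I = 83/6, q_M = 253/12.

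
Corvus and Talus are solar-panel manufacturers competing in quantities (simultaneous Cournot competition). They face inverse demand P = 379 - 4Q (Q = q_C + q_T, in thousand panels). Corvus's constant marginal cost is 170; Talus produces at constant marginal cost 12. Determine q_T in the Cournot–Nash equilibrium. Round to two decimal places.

Corvus's profit: π_C = (379 - 4Q)q_C - (170q_C). Setting ∂π_C/∂q_C = 0: 209 - 8q_C - 4(q_T) = 0.
Talus's first-order condition: 367 - 8q_T - 4(q_C) = 0.
Best responses: q_C = (209 - 4q_T)/8, q_T = (367 - 4q_C)/8.
Substituting one into the other gives q_C = 17/4 and q_T = 175/4.

43.75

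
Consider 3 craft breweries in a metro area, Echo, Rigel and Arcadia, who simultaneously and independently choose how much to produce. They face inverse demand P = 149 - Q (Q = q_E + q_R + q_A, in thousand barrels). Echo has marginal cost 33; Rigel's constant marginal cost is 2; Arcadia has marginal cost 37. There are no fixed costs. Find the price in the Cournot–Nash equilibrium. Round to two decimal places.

55.25

Echo's profit: π_E = (149 - Q)q_E - (33q_E). Setting ∂π_E/∂q_E = 0: 116 - 2q_E - (q_R + q_A) = 0.
Rigel's profit: π_R = (149 - Q)q_R - (2q_R). Setting ∂π_R/∂q_R = 0: 147 - 2q_R - (q_E + q_A) = 0.
Arcadia's first-order condition: 112 - 2q_A - (q_E + q_R) = 0.
Adding the 3 first-order conditions: 375 − 4Q = 0, so Q = 375/4.
Back-substituting: q_E = (116 − 375/4) = 89/4, q_R = (147 − 375/4) = 213/4, q_A = (112 − 375/4) = 73/4.
Total output Q = 375/4, so price P = 149 - 375/4 = 221/4.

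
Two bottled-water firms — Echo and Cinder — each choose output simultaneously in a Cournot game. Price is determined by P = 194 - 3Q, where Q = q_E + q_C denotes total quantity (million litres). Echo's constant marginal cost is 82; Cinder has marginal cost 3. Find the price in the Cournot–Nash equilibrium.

Echo's profit: π_E = (194 - 3Q)q_E - (82q_E). Setting ∂π_E/∂q_E = 0: 112 - 6q_E - 3(q_C) = 0.
Cinder's first-order condition: 191 - 6q_C - 3(q_E) = 0.
Rearranging gives the reaction functions q_E = (112 - 3q_C)/6 and q_C = (191 - 3q_E)/6.
Substituting one into the other gives q_E = 11/3 and q_C = 30.
Total output Q = 101/3, so price P = 194 - 3·(101/3) = 93.

93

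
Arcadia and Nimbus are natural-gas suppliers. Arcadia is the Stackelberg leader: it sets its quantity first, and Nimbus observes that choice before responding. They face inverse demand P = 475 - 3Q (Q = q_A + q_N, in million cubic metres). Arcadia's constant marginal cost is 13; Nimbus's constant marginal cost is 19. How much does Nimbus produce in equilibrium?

Solve by backward induction. Given q_A, the follower Nimbus maximises π_N = (475 - 3q_A - 3q_N)q_N - 19q_N.
∂π_N/∂q_N = 456 - 3q_A - 6q_N = 0 gives the reaction function q_N = (456 - 3q_A)/6.
Arcadia substitutes q_N(q_A) into its own profit: π_A = q_A(475 - 3q_A - (456 - 3q_A)/2) - 13q_A = (247 - (3/2)q_A)q_A - 13q_A.
The leader's first-order condition 234 - 3q_A = 0 yields q_A = 78.
Then q_N = (456 - 3·78)/6 = 37.

37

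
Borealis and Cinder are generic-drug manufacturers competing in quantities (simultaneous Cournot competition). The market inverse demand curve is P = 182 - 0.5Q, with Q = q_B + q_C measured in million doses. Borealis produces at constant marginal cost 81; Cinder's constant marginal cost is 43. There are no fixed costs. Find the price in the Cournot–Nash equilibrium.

102

Borealis's profit: π_B = (182 - 0.5Q)q_B - (81q_B). Setting ∂π_B/∂q_B = 0: 101 - q_B - (1/2)(q_C) = 0.
Cinder's first-order condition: 139 - q_C - (1/2)(q_B) = 0.
Best responses: q_B = (101 - (1/2)q_C), q_C = (139 - (1/2)q_B).
Substituting one into the other gives q_B = 42 and q_C = 118.
Total output Q = 160, so price P = 182 - (1/2)·160 = 102.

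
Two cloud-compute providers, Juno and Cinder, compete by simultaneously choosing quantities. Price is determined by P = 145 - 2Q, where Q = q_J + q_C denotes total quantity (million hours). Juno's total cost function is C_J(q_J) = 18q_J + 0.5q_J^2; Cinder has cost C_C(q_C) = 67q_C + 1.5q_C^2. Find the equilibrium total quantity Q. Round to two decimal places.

28.03

Juno's profit: π_J = (145 - 2Q)q_J - (18q_J + (1/2)q_J²). Setting ∂π_J/∂q_J = 0: 127 - 5q_J - 2(q_C) = 0.
Cinder's profit: π_C = (145 - 2Q)q_C - (67q_C + (3/2)q_C²). Setting ∂π_C/∂q_C = 0: 78 - 7q_C - 2(q_J) = 0.
So q_J = (127 - 2q_C)/5 and q_C = (78 - 2q_J)/7.
Substituting one into the other gives q_J = 733/31 and q_C = 136/31.
Total output Q = 733/31 + 136/31 = 869/31.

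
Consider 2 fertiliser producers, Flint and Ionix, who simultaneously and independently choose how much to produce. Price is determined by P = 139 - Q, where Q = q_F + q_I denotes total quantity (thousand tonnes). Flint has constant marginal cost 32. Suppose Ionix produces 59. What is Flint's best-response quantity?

24

With the rival's output fixed at 59, Flint's profit is π_F = (139 - 59 - q_F)q_F - (32q_F) = (80 - q_F)q_F - (32q_F).
∂π_F/∂q_F = 48 - 2q_F = 0, so q_F = 24.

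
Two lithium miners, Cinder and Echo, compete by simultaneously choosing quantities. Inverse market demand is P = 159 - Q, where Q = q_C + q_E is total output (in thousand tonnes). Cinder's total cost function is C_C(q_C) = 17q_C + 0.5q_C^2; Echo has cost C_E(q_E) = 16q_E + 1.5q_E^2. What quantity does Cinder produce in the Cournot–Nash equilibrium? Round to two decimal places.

Cinder's profit: π_C = (159 - Q)q_C - (17q_C + (1/2)q_C²). Setting ∂π_C/∂q_C = 0: 142 - 3q_C - (q_E) = 0.
Echo's profit: π_E = (159 - Q)q_E - (16q_E + (3/2)q_E²). Setting ∂π_E/∂q_E = 0: 143 - 5q_E - (q_C) = 0.
Rearranging gives the reaction functions q_C = (142 - q_E)/3 and q_E = (143 - q_C)/5.
Substituting one into the other gives q_C = 81/2 and q_E = 41/2.

40.50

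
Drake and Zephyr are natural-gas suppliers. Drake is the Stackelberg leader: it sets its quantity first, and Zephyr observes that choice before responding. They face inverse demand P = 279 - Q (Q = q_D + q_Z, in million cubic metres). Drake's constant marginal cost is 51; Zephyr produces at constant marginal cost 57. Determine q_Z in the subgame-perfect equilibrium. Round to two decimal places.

52.50

The follower Zephyr best-responds to any q_D: π_Z = (279 - Q)q_Z - 57q_Z.
Setting the follower's marginal profit to zero, 222 - q_D - 2q_Z = 0, i.e. q_Z = (222 - q_D)/2.
Drake substitutes q_Z(q_D) into its own profit: π_D = q_D(279 - q_D - (222 - q_D)/2) - 51q_D = (168 - (1/2)q_D)q_D - 51q_D.
Maximising: ∂π_D/∂q_D = 117 - q_D = 0, giving q_D = 117.
Then q_Z = (222 - 117)/2 = 105/2.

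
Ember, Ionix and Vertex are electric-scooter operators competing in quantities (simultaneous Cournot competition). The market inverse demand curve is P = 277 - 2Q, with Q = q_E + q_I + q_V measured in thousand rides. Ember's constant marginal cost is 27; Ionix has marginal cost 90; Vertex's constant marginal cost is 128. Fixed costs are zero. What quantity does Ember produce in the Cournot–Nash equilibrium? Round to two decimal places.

Ember's profit: π_E = (277 - 2Q)q_E - (27q_E). Setting ∂π_E/∂q_E = 0: 250 - 4q_E - 2(q_I + q_V) = 0.
Ionix's profit: π_I = (277 - 2Q)q_I - (90q_I). Setting ∂π_I/∂q_I = 0: 187 - 4q_I - 2(q_E + q_V) = 0.
Vertex's profit: π_V = (277 - 2Q)q_V - (128q_V). Setting ∂π_V/∂q_V = 0: 149 - 4q_V - 2(q_E + q_I) = 0.
Adding the 3 first-order conditions: 586 − 8Q = 0, so Q = 293/4.
Back-substituting: q_E = (250 − 293/2)/2 = 207/4, q_I = (187 − 293/2)/2 = 81/4, q_V = (149 − 293/2)/2 = 5/4.

51.75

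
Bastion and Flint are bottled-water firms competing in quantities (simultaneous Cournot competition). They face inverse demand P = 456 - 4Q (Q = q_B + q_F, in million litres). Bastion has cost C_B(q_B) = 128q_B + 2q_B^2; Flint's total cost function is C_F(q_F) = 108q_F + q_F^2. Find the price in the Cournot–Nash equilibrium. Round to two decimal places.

273.23

Bastion's profit: π_B = (456 - 4Q)q_B - (128q_B + 2q_B²). Setting ∂π_B/∂q_B = 0: 328 - 12q_B - 4(q_F) = 0.
Flint's profit: π_F = (456 - 4Q)q_F - (108q_F + q_F²). Setting ∂π_F/∂q_F = 0: 348 - 10q_F - 4(q_B) = 0.
Best responses: q_B = (328 - 4q_F)/12, q_F = (348 - 4q_B)/10.
Substituting one into the other gives q_B = 236/13 and q_F = 358/13.
Total output Q = 594/13, so price P = 456 - 4·(594/13) = 273.2308.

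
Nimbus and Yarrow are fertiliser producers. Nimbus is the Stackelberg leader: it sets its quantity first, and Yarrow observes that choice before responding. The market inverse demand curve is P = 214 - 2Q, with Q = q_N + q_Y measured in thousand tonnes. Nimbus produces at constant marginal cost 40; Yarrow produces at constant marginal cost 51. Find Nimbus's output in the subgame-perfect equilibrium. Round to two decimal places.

The follower Yarrow best-responds to any q_N: π_Y = (214 - 2Q)q_Y - 51q_Y.
Setting the follower's marginal profit to zero, 163 - 2q_N - 4q_Y = 0, i.e. q_Y = (163 - 2q_N)/4.
Nimbus substitutes q_Y(q_N) into its own profit: π_N = q_N(214 - 2q_N - (163 - 2q_N)/2) - 40q_N = (265/2 - q_N)q_N - 40q_N.
Maximising: ∂π_N/∂q_N = 185/2 - 2q_N = 0, giving q_N = 185/4.
Then q_Y = (163 - 2·(185/4))/4 = 141/8.

46.25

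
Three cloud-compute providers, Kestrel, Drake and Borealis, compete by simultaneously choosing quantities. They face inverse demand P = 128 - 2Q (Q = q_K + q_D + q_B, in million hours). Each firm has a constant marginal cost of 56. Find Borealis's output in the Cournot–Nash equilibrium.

9

Each firm earns π_i = (128 - 2Q)q_i - 56q_i.
Setting ∂π_i/∂q_i = 0 with rivals' quantities fixed: 72 - 4q_i - 2·Σ_{j≠i} q_j = 0.
With identical firms every q_j equals q_i, so Σ_{j≠i} q_j = 2q_i and 72 = 8q_i, giving q_i = 9.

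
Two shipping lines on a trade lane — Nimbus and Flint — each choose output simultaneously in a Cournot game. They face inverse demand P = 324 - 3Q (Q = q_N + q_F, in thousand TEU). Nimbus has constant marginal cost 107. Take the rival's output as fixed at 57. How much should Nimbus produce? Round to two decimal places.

With the rival's output fixed at 57, Nimbus's profit is π_N = (324 - 3·57 - 3q_N)q_N - (107q_N) = (153 - 3q_N)q_N - (107q_N).
∂π_N/∂q_N = 46 - 6q_N = 0, so q_N = 23/3.

7.67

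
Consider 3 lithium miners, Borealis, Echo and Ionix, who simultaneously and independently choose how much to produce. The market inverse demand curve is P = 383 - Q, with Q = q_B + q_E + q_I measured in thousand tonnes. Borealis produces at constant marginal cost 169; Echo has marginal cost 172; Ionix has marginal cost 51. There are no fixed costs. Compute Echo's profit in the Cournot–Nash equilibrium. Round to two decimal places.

473.06

Borealis's profit: π_B = (383 - Q)q_B - (169q_B). Setting ∂π_B/∂q_B = 0: 214 - 2q_B - (q_E + q_I) = 0.
Echo's first-order condition: 211 - 2q_E - (q_B + q_I) = 0.
Ionix's profit: π_I = (383 - Q)q_I - (51q_I). Setting ∂π_I/∂q_I = 0: 332 - 2q_I - (q_B + q_E) = 0.
Summing all 3 equations gives 757 − 4Q = 0, hence Q = 757/4.
Back-substituting: q_B = (214 − 757/4) = 99/4, q_E = (211 − 757/4) = 87/4, q_I = (332 − 757/4) = 571/4.
Price P = 383 - 757/4 = 775/4.
Echo's profit: (775/4 - 172)·(87/4) = 473.0625.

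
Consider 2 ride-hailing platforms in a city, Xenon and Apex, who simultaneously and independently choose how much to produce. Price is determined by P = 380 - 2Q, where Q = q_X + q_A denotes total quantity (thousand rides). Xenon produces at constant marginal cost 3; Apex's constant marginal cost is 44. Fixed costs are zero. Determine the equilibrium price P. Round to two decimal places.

142.33

Xenon's profit: π_X = (380 - 2Q)q_X - (3q_X). Setting ∂π_X/∂q_X = 0: 377 - 4q_X - 2(q_A) = 0.
Apex's first-order condition: 336 - 4q_A - 2(q_X) = 0.
So q_X = (377 - 2q_A)/4 and q_A = (336 - 2q_X)/4.
Solving the pair: q_X = 209/3, q_A = 295/6.
Total output Q = 713/6, so price P = 380 - 2·(713/6) = 427/3.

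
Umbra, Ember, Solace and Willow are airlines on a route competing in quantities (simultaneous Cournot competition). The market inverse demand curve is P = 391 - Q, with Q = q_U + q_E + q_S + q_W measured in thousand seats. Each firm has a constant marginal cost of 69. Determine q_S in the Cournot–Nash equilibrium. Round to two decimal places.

Each firm earns π_i = (391 - Q)q_i - 69q_i.
Setting ∂π_i/∂q_i = 0 with rivals' quantities fixed: 322 - 2q_i - Σ_{j≠i} q_j = 0.
By symmetry each firm produces the same amount; substituting Σ_{j≠i} q_j = 3q_i yields q_i = 322/5.

64.40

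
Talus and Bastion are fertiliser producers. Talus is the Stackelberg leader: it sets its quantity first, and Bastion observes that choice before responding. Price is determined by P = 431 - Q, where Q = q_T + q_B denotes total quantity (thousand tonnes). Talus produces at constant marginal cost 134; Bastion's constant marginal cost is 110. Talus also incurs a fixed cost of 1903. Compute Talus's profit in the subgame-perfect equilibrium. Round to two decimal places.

Solve by backward induction. Given q_T, the follower Bastion maximises π_B = (431 - q_T - q_B)q_B - 110q_B.
Follower FOC: 321 - q_T - 2q_B = 0, so q_B(q_T) = (321 - q_T)/2.
Talus substitutes q_B(q_T) into its own profit: π_T = q_T(431 - q_T - (321 - q_T)/2) - 134q_T = (541/2 - (1/2)q_T)q_T - 134q_T.
Leader FOC: 273/2 - q_T = 0, so q_T = 273/2.
Then q_B = (321 - 273/2)/2 = 369/4.
Price P = 431 - 915/4 = 809/4.
Talus's profit: (809/4 - 134)·(273/2) - 1903 = 7413.1250.

7413.13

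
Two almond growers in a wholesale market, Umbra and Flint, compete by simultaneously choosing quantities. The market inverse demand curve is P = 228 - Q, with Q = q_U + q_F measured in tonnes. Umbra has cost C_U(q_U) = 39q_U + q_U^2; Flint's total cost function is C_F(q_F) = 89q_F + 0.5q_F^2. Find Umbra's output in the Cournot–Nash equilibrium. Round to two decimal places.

38.91

Umbra's profit: π_U = (228 - Q)q_U - (39q_U + q_U²). Setting ∂π_U/∂q_U = 0: 189 - 4q_U - (q_F) = 0.
Flint's profit: π_F = (228 - Q)q_F - (89q_F + (1/2)q_F²). Setting ∂π_F/∂q_F = 0: 139 - 3q_F - (q_U) = 0.
Rearranging gives the reaction functions q_U = (189 - q_F)/4 and q_F = (139 - q_U)/3.
Solving the pair: q_U = 428/11, q_F = 367/11.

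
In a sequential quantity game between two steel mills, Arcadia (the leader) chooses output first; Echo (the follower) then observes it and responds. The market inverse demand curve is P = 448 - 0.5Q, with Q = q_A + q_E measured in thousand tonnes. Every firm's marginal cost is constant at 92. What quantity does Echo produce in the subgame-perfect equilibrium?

178

Solve by backward induction. Given q_A, the follower Echo maximises π_E = (448 - (1/2)q_A - (1/2)q_E)q_E - 92q_E.
Follower FOC: 356 - (1/2)q_A - q_E = 0, so q_E(q_A) = (356 - (1/2)q_A).
The leader anticipates this reaction. Substituting into P = 448 - 0.5Q gives P = 270 - (1/4)q_A, so π_A = (270 - (1/4)q_A)q_A - 92q_A.
Leader FOC: 178 - (1/2)q_A = 0, so q_A = 356.
Then q_E = (356 - (1/2)·356) = 178.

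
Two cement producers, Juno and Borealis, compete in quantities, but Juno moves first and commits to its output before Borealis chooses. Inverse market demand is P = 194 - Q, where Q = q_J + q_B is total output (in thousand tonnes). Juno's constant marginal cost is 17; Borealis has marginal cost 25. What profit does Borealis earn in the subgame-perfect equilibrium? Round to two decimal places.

The follower Borealis best-responds to any q_J: π_B = (194 - Q)q_B - 25q_B.
Setting the follower's marginal profit to zero, 169 - q_J - 2q_B = 0, i.e. q_B = (169 - q_J)/2.
The leader anticipates this reaction. Substituting into P = 194 - Q gives P = 219/2 - (1/2)q_J, so π_J = (219/2 - (1/2)q_J)q_J - 17q_J.
Maximising: ∂π_J/∂q_J = 185/2 - q_J = 0, giving q_J = 185/2.
Then q_B = (169 - 185/2)/2 = 153/4.
Price P = 194 - 523/4 = 253/4.
Borealis's profit: (253/4 - 25)·(153/4) = 1463.0625.

1463.06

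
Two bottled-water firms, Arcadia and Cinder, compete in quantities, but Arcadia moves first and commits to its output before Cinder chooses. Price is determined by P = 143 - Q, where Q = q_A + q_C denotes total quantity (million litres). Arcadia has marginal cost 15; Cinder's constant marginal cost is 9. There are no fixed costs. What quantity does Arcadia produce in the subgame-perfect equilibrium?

61

The follower Cinder best-responds to any q_A: π_C = (143 - Q)q_C - 9q_C.
Follower FOC: 134 - q_A - 2q_C = 0, so q_C(q_A) = (134 - q_A)/2.
The leader anticipates this reaction. Substituting into P = 143 - Q gives P = 76 - (1/2)q_A, so π_A = (76 - (1/2)q_A)q_A - 15q_A.
The leader's first-order condition 61 - q_A = 0 yields q_A = 61.
Then q_C = (134 - 61)/2 = 73/2.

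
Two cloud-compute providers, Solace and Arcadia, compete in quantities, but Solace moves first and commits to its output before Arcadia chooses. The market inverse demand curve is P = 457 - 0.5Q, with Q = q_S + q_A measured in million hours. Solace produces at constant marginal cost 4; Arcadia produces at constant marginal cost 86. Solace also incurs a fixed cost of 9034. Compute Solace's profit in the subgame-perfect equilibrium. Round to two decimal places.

62522.25

Solve by backward induction. Given q_S, the follower Arcadia maximises π_A = (457 - (1/2)q_S - (1/2)q_A)q_A - 86q_A.
Setting the follower's marginal profit to zero, 371 - (1/2)q_S - q_A = 0, i.e. q_A = (371 - (1/2)q_S).
Solace substitutes q_A(q_S) into its own profit: π_S = q_S(457 - (1/2)q_S - (371 - (1/2)q_S)/2) - 4q_S = (543/2 - (1/4)q_S)q_S - 4q_S.
Maximising: ∂π_S/∂q_S = 535/2 - (1/2)q_S = 0, giving q_S = 535.
Then q_A = (371 - (1/2)·535) = 207/2.
Price P = 457 - (1/2)·(1277/2) = 551/4.
Solace's profit: (551/4 - 4)·535 - 9034 = 62522.2500.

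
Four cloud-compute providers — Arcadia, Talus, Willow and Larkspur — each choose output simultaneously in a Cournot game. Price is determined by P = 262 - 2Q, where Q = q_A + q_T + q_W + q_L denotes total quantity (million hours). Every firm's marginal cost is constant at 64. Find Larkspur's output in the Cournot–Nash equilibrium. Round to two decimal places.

19.80

Each firm earns π_i = (262 - 2Q)q_i - 64q_i.
Setting ∂π_i/∂q_i = 0 with rivals' quantities fixed: 198 - 4q_i - 2·Σ_{j≠i} q_j = 0.
By symmetry each firm produces the same amount; substituting Σ_{j≠i} q_j = 3q_i yields q_i = 198/10 = 99/5.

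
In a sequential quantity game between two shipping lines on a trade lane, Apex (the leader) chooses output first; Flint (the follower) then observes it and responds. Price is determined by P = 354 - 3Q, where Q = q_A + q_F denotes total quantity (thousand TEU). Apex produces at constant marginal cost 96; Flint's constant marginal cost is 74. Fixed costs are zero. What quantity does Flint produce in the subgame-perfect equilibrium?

27

Solve by backward induction. Given q_A, the follower Flint maximises π_F = (354 - 3q_A - 3q_F)q_F - 74q_F.
∂π_F/∂q_F = 280 - 3q_A - 6q_F = 0 gives the reaction function q_F = (280 - 3q_A)/6.
Apex substitutes q_F(q_A) into its own profit: π_A = q_A(354 - 3q_A - (280 - 3q_A)/2) - 96q_A = (214 - (3/2)q_A)q_A - 96q_A.
Leader FOC: 118 - 3q_A = 0, so q_A = 118/3.
Then q_F = (280 - 3·(118/3))/6 = 27.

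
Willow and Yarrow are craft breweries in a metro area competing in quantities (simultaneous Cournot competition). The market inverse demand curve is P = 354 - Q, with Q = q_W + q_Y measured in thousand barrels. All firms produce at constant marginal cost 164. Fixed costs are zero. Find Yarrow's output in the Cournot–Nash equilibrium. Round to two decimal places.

63.33

Each firm earns π_i = (354 - Q)q_i - 164q_i.
Setting ∂π_i/∂q_i = 0 with rivals' quantities fixed: 190 - 2q_i - q_j = 0.
By symmetry each firm produces the same amount; substituting q_j = q_i yields q_i = 190/3.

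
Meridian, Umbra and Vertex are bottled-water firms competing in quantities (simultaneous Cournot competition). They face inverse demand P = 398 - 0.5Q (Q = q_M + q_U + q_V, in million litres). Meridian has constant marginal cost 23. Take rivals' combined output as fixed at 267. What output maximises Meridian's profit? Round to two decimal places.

With rivals' combined output fixed at 267, Meridian's profit is π_M = (398 - (1/2)·267 - (1/2)q_M)q_M - (23q_M) = (529/2 - (1/2)q_M)q_M - (23q_M).
∂π_M/∂q_M = 483/2 - q_M = 0, so q_M = 483/2.

241.50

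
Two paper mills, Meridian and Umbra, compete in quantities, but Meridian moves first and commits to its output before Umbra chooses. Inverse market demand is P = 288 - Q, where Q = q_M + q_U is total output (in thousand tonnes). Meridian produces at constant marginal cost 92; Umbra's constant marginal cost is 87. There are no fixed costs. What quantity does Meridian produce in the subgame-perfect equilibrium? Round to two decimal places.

95.50

The follower Umbra best-responds to any q_M: π_U = (288 - Q)q_U - 87q_U.
Setting the follower's marginal profit to zero, 201 - q_M - 2q_U = 0, i.e. q_U = (201 - q_M)/2.
Meridian substitutes q_U(q_M) into its own profit: π_M = q_M(288 - q_M - (201 - q_M)/2) - 92q_M = (375/2 - (1/2)q_M)q_M - 92q_M.
Maximising: ∂π_M/∂q_M = 191/2 - q_M = 0, giving q_M = 191/2.
Then q_U = (201 - 191/2)/2 = 211/4.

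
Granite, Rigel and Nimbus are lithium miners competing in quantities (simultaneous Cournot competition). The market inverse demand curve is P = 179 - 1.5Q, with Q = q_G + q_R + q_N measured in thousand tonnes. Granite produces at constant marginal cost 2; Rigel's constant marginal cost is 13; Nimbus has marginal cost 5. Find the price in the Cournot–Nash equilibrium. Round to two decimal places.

Granite's profit: π_G = (179 - 1.5Q)q_G - (2q_G). Setting ∂π_G/∂q_G = 0: 177 - 3q_G - (3/2)(q_R + q_N) = 0.
Rigel's profit: π_R = (179 - 1.5Q)q_R - (13q_R). Setting ∂π_R/∂q_R = 0: 166 - 3q_R - (3/2)(q_G + q_N) = 0.
Nimbus's first-order condition: 174 - 3q_N - (3/2)(q_G + q_R) = 0.
Adding the 3 conditions: 517 − 3Q − 3Q = 0, i.e. Q = 517/6.
Back-substituting: q_G = (177 − 517/4)/(3/2) = 191/6, q_R = (166 − 517/4)/(3/2) = 49/2, q_N = (174 − 517/4)/(3/2) = 179/6.
Total output Q = 517/6, so price P = 179 - (3/2)·(517/6) = 199/4.

49.75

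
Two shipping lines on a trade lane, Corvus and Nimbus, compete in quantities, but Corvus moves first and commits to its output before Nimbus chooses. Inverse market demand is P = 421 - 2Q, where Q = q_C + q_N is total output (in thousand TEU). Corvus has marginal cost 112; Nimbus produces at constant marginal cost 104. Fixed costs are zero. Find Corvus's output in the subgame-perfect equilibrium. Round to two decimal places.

75.25

Solve by backward induction. Given q_C, the follower Nimbus maximises π_N = (421 - 2q_C - 2q_N)q_N - 104q_N.
∂π_N/∂q_N = 317 - 2q_C - 4q_N = 0 gives the reaction function q_N = (317 - 2q_C)/4.
The leader anticipates this reaction. Substituting into P = 421 - 2Q gives P = 525/2 - q_C, so π_C = (525/2 - q_C)q_C - 112q_C.
The leader's first-order condition 301/2 - 2q_C = 0 yields q_C = 301/4.
Then q_N = (317 - 2·(301/4))/4 = 333/8.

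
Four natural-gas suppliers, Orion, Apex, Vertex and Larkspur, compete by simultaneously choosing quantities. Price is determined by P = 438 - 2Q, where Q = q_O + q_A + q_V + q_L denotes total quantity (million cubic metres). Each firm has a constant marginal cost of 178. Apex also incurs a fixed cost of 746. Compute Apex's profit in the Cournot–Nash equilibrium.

Each firm earns π_i = (438 - 2Q)q_i - 178q_i.
Setting ∂π_i/∂q_i = 0 with rivals' quantities fixed: 260 - 4q_i - 2·Σ_{j≠i} q_j = 0.
By symmetry each firm produces the same amount; substituting Σ_{j≠i} q_j = 3q_i yields q_i = 260/10 = 26.
Price P = 438 - 2·104 = 230.
Apex's profit: (230 - 178)·26 - 746 = 606.

606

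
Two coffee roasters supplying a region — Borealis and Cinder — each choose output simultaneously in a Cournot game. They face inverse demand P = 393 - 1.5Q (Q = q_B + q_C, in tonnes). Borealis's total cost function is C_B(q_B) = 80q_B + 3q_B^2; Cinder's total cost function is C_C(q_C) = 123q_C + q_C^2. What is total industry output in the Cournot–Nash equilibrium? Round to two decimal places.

Borealis's profit: π_B = (393 - 1.5Q)q_B - (80q_B + 3q_B²). Setting ∂π_B/∂q_B = 0: 313 - 9q_B - (3/2)(q_C) = 0.
Cinder's first-order condition: 270 - 5q_C - (3/2)(q_B) = 0.
Rearranging gives the reaction functions q_B = (313 - (3/2)q_C)/9 and q_C = (270 - (3/2)q_B)/5.
Substituting one into the other gives q_B = 27.1345 and q_C = 45.8596.
Total output Q = 27.1345 + 45.8596 = 72.9942.

72.99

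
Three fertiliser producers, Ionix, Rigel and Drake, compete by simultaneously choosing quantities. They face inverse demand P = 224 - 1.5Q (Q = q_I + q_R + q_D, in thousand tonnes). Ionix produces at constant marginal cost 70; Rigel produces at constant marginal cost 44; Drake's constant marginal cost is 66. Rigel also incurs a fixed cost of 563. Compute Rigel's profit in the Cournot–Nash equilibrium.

1603

Ionix's profit: π_I = (224 - 1.5Q)q_I - (70q_I). Setting ∂π_I/∂q_I = 0: 154 - 3q_I - (3/2)(q_R + q_D) = 0.
Rigel's first-order condition: 180 - 3q_R - (3/2)(q_I + q_D) = 0.
Drake's first-order condition: 158 - 3q_D - (3/2)(q_I + q_R) = 0.
Summing all 3 equations gives 492 − 6Q = 0, hence Q = 82.
Back-substituting: q_I = (154 − 123)/(3/2) = 62/3, q_R = (180 − 123)/(3/2) = 38, q_D = (158 − 123)/(3/2) = 70/3.
Price P = 224 - (3/2)·82 = 101.
Rigel's profit: (101 - 44)·38 - 563 = 1603.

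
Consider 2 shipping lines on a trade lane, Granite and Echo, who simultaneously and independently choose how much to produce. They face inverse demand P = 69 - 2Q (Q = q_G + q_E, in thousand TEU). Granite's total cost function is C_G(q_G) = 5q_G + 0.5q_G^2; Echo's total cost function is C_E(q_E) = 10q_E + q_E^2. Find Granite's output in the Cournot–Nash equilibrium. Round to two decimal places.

10.23

Granite's profit: π_G = (69 - 2Q)q_G - (5q_G + (1/2)q_G²). Setting ∂π_G/∂q_G = 0: 64 - 5q_G - 2(q_E) = 0.
Echo's first-order condition: 59 - 6q_E - 2(q_G) = 0.
Rearranging gives the reaction functions q_G = (64 - 2q_E)/5 and q_E = (59 - 2q_G)/6.
Solving the pair: q_G = 133/13, q_E = 167/26.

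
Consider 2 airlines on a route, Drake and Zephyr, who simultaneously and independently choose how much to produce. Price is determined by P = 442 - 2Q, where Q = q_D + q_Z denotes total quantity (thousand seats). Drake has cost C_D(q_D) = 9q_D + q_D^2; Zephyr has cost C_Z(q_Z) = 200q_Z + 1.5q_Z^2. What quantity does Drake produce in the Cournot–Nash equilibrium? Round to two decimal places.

67.03

Drake's profit: π_D = (442 - 2Q)q_D - (9q_D + q_D²). Setting ∂π_D/∂q_D = 0: 433 - 6q_D - 2(q_Z) = 0.
Zephyr's first-order condition: 242 - 7q_Z - 2(q_D) = 0.
Rearranging gives the reaction functions q_D = (433 - 2q_Z)/6 and q_Z = (242 - 2q_D)/7.
Solving the pair: q_D = 67.0263, q_Z = 293/19.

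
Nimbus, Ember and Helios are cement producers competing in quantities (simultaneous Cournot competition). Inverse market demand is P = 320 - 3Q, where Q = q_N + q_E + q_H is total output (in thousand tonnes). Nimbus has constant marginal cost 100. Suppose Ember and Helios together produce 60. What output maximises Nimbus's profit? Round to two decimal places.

6.67

With rivals' combined output fixed at 60, Nimbus's profit is π_N = (320 - 3·60 - 3q_N)q_N - (100q_N) = (140 - 3q_N)q_N - (100q_N).
∂π_N/∂q_N = 40 - 6q_N = 0, so q_N = 20/3.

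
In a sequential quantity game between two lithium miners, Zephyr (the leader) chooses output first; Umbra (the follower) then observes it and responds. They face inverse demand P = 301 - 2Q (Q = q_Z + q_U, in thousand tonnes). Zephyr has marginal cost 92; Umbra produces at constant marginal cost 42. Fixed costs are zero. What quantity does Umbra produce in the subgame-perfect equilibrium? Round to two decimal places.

Solve by backward induction. Given q_Z, the follower Umbra maximises π_U = (301 - 2q_Z - 2q_U)q_U - 42q_U.
Setting the follower's marginal profit to zero, 259 - 2q_Z - 4q_U = 0, i.e. q_U = (259 - 2q_Z)/4.
The leader anticipates this reaction. Substituting into P = 301 - 2Q gives P = 343/2 - q_Z, so π_Z = (343/2 - q_Z)q_Z - 92q_Z.
Maximising: ∂π_Z/∂q_Z = 159/2 - 2q_Z = 0, giving q_Z = 159/4.
Then q_U = (259 - 2·(159/4))/4 = 359/8.

44.88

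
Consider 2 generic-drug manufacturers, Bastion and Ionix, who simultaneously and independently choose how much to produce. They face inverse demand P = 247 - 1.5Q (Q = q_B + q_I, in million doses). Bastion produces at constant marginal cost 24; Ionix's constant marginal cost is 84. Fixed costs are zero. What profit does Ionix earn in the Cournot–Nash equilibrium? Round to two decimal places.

Bastion's profit: π_B = (247 - 1.5Q)q_B - (24q_B). Setting ∂π_B/∂q_B = 0: 223 - 3q_B - (3/2)(q_I) = 0.
Ionix's profit: π_I = (247 - 1.5Q)q_I - (84q_I). Setting ∂π_I/∂q_I = 0: 163 - 3q_I - (3/2)(q_B) = 0.
Rearranging gives the reaction functions q_B = (223 - (3/2)q_I)/3 and q_I = (163 - (3/2)q_B)/3.
Substituting one into the other gives q_B = 566/9 and q_I = 206/9.
Price P = 247 - (3/2)·(772/9) = 355/3.
Ionix's profit: (355/3 - 84)·(206/9) = 785.8519.

785.85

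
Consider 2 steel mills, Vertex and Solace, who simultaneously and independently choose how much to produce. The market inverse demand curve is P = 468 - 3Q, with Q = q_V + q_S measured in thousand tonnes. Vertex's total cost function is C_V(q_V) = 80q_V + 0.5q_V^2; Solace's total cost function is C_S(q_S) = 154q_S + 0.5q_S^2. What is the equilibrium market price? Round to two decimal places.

Vertex's profit: π_V = (468 - 3Q)q_V - (80q_V + (1/2)q_V²). Setting ∂π_V/∂q_V = 0: 388 - 7q_V - 3(q_S) = 0.
Solace's profit: π_S = (468 - 3Q)q_S - (154q_S + (1/2)q_S²). Setting ∂π_S/∂q_S = 0: 314 - 7q_S - 3(q_V) = 0.
So q_V = (388 - 3q_S)/7 and q_S = (314 - 3q_V)/7.
Substituting one into the other gives q_V = 887/20 and q_S = 517/20.
Total output Q = 351/5, so price P = 468 - 3·(351/5) = 1287/5.

257.40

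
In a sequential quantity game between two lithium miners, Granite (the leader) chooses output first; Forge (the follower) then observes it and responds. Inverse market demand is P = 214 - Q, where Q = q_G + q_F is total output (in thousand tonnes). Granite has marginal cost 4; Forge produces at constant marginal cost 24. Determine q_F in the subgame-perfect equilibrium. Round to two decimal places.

The follower Forge best-responds to any q_G: π_F = (214 - Q)q_F - 24q_F.
∂π_F/∂q_F = 190 - q_G - 2q_F = 0 gives the reaction function q_F = (190 - q_G)/2.
The leader anticipates this reaction. Substituting into P = 214 - Q gives P = 119 - (1/2)q_G, so π_G = (119 - (1/2)q_G)q_G - 4q_G.
Maximising: ∂π_G/∂q_G = 115 - q_G = 0, giving q_G = 115.
Then q_F = (190 - 115)/2 = 75/2.

37.50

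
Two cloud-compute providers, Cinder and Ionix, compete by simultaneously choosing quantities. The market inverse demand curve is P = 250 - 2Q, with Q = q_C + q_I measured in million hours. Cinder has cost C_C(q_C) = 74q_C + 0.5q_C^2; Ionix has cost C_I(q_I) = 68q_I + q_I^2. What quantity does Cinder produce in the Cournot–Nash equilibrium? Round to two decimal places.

Cinder's profit: π_C = (250 - 2Q)q_C - (74q_C + (1/2)q_C²). Setting ∂π_C/∂q_C = 0: 176 - 5q_C - 2(q_I) = 0.
Ionix's first-order condition: 182 - 6q_I - 2(q_C) = 0.
Rearranging gives the reaction functions q_C = (176 - 2q_I)/5 and q_I = (182 - 2q_C)/6.
Solving the pair: q_C = 346/13, q_I = 279/13.

26.62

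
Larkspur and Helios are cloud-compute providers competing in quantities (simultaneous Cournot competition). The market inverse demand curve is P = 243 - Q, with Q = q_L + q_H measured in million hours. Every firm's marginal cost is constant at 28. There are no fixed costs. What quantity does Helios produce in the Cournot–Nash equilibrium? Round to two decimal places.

71.67

A representative firm's profit is π_i = q_i(243 - Q) - 28q_i.
Setting ∂π_i/∂q_i = 0 with rivals' quantities fixed: 215 - 2q_i - q_j = 0.
With identical firms every q_j equals q_i, so q_j = q_i and 215 = 3q_i, giving q_i = 215/3.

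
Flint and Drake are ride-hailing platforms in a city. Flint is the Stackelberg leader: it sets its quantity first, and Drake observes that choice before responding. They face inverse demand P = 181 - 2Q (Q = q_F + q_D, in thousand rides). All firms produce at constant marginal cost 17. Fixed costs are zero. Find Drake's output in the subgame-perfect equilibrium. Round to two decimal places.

Solve by backward induction. Given q_F, the follower Drake maximises π_D = (181 - 2q_F - 2q_D)q_D - 17q_D.
Follower FOC: 164 - 2q_F - 4q_D = 0, so q_D(q_F) = (164 - 2q_F)/4.
The leader anticipates this reaction. Substituting into P = 181 - 2Q gives P = 99 - q_F, so π_F = (99 - q_F)q_F - 17q_F.
Maximising: ∂π_F/∂q_F = 82 - 2q_F = 0, giving q_F = 41.
Then q_D = (164 - 2·41)/4 = 41/2.

20.50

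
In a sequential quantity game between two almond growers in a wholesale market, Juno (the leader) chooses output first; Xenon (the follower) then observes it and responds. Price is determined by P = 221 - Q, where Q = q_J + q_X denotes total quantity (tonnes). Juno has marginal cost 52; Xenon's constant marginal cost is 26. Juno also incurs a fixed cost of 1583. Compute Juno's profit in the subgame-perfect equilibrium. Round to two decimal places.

The follower Xenon best-responds to any q_J: π_X = (221 - Q)q_X - 26q_X.
Follower FOC: 195 - q_J - 2q_X = 0, so q_X(q_J) = (195 - q_J)/2.
Juno substitutes q_X(q_J) into its own profit: π_J = q_J(221 - q_J - (195 - q_J)/2) - 52q_J = (247/2 - (1/2)q_J)q_J - 52q_J.
Leader FOC: 143/2 - q_J = 0, so q_J = 143/2.
Then q_X = (195 - 143/2)/2 = 247/4.
Price P = 221 - 533/4 = 351/4.
Juno's profit: (351/4 - 52)·(143/2) - 1583 = 973.1250.

973.13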